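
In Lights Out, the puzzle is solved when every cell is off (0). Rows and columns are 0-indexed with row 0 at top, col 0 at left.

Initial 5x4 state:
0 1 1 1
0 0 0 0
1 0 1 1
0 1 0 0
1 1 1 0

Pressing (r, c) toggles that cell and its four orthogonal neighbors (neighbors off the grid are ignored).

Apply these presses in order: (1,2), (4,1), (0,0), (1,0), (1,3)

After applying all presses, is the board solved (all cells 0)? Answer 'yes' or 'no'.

After press 1 at (1,2):
0 1 0 1
0 1 1 1
1 0 0 1
0 1 0 0
1 1 1 0

After press 2 at (4,1):
0 1 0 1
0 1 1 1
1 0 0 1
0 0 0 0
0 0 0 0

After press 3 at (0,0):
1 0 0 1
1 1 1 1
1 0 0 1
0 0 0 0
0 0 0 0

After press 4 at (1,0):
0 0 0 1
0 0 1 1
0 0 0 1
0 0 0 0
0 0 0 0

After press 5 at (1,3):
0 0 0 0
0 0 0 0
0 0 0 0
0 0 0 0
0 0 0 0

Lights still on: 0

Answer: yes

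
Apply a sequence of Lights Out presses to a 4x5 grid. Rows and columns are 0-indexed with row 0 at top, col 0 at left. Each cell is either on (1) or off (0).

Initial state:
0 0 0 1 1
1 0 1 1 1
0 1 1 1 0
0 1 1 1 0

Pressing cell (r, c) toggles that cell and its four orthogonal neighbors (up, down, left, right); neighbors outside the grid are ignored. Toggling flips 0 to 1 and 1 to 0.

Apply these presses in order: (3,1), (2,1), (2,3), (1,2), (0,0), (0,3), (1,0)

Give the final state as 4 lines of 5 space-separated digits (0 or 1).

Answer: 0 1 0 0 0
1 1 0 0 1
0 1 0 0 1
1 1 0 0 0

Derivation:
After press 1 at (3,1):
0 0 0 1 1
1 0 1 1 1
0 0 1 1 0
1 0 0 1 0

After press 2 at (2,1):
0 0 0 1 1
1 1 1 1 1
1 1 0 1 0
1 1 0 1 0

After press 3 at (2,3):
0 0 0 1 1
1 1 1 0 1
1 1 1 0 1
1 1 0 0 0

After press 4 at (1,2):
0 0 1 1 1
1 0 0 1 1
1 1 0 0 1
1 1 0 0 0

After press 5 at (0,0):
1 1 1 1 1
0 0 0 1 1
1 1 0 0 1
1 1 0 0 0

After press 6 at (0,3):
1 1 0 0 0
0 0 0 0 1
1 1 0 0 1
1 1 0 0 0

After press 7 at (1,0):
0 1 0 0 0
1 1 0 0 1
0 1 0 0 1
1 1 0 0 0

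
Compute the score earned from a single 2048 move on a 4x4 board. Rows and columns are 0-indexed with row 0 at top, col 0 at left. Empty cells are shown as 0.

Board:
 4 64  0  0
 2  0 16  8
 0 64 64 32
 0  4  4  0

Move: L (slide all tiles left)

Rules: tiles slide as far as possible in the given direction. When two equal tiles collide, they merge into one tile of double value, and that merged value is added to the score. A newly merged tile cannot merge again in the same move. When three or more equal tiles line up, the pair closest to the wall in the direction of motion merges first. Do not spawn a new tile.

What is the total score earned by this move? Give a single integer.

Answer: 136

Derivation:
Slide left:
row 0: [4, 64, 0, 0] -> [4, 64, 0, 0]  score +0 (running 0)
row 1: [2, 0, 16, 8] -> [2, 16, 8, 0]  score +0 (running 0)
row 2: [0, 64, 64, 32] -> [128, 32, 0, 0]  score +128 (running 128)
row 3: [0, 4, 4, 0] -> [8, 0, 0, 0]  score +8 (running 136)
Board after move:
  4  64   0   0
  2  16   8   0
128  32   0   0
  8   0   0   0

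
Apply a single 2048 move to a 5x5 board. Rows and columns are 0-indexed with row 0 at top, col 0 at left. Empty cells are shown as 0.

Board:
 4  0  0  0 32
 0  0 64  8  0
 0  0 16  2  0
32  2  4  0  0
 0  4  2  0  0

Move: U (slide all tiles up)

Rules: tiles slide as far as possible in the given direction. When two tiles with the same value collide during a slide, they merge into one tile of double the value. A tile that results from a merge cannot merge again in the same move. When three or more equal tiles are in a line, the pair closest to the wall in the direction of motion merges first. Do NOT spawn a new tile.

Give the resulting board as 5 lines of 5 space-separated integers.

Answer:  4  2 64  8 32
32  4 16  2  0
 0  0  4  0  0
 0  0  2  0  0
 0  0  0  0  0

Derivation:
Slide up:
col 0: [4, 0, 0, 32, 0] -> [4, 32, 0, 0, 0]
col 1: [0, 0, 0, 2, 4] -> [2, 4, 0, 0, 0]
col 2: [0, 64, 16, 4, 2] -> [64, 16, 4, 2, 0]
col 3: [0, 8, 2, 0, 0] -> [8, 2, 0, 0, 0]
col 4: [32, 0, 0, 0, 0] -> [32, 0, 0, 0, 0]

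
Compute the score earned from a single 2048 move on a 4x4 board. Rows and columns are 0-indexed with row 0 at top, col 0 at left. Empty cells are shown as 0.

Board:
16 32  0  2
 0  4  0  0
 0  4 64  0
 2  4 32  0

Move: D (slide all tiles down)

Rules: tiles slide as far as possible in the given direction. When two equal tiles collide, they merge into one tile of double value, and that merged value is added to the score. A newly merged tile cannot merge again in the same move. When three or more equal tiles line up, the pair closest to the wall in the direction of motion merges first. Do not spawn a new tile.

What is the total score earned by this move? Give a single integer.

Slide down:
col 0: [16, 0, 0, 2] -> [0, 0, 16, 2]  score +0 (running 0)
col 1: [32, 4, 4, 4] -> [0, 32, 4, 8]  score +8 (running 8)
col 2: [0, 0, 64, 32] -> [0, 0, 64, 32]  score +0 (running 8)
col 3: [2, 0, 0, 0] -> [0, 0, 0, 2]  score +0 (running 8)
Board after move:
 0  0  0  0
 0 32  0  0
16  4 64  0
 2  8 32  2

Answer: 8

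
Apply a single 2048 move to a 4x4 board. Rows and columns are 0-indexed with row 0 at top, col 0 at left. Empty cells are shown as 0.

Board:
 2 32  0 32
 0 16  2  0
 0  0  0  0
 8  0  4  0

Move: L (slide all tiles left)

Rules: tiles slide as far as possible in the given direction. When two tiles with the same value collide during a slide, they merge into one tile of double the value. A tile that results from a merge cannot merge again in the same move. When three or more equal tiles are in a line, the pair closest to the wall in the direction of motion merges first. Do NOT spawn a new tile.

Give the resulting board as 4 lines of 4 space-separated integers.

Slide left:
row 0: [2, 32, 0, 32] -> [2, 64, 0, 0]
row 1: [0, 16, 2, 0] -> [16, 2, 0, 0]
row 2: [0, 0, 0, 0] -> [0, 0, 0, 0]
row 3: [8, 0, 4, 0] -> [8, 4, 0, 0]

Answer:  2 64  0  0
16  2  0  0
 0  0  0  0
 8  4  0  0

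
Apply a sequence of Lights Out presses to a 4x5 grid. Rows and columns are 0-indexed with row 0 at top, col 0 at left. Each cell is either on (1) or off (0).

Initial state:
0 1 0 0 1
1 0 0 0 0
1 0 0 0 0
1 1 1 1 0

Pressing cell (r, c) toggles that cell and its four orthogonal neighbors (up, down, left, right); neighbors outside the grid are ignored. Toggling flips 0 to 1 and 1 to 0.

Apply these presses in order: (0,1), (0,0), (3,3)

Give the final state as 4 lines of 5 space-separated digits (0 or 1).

After press 1 at (0,1):
1 0 1 0 1
1 1 0 0 0
1 0 0 0 0
1 1 1 1 0

After press 2 at (0,0):
0 1 1 0 1
0 1 0 0 0
1 0 0 0 0
1 1 1 1 0

After press 3 at (3,3):
0 1 1 0 1
0 1 0 0 0
1 0 0 1 0
1 1 0 0 1

Answer: 0 1 1 0 1
0 1 0 0 0
1 0 0 1 0
1 1 0 0 1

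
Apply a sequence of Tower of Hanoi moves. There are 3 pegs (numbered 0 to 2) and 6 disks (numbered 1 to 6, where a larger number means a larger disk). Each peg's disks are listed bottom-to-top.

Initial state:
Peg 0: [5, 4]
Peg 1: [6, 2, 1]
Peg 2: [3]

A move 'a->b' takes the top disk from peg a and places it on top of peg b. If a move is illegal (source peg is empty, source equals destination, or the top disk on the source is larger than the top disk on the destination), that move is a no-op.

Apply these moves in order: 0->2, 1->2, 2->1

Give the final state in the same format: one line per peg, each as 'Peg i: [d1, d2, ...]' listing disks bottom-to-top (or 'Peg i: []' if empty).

After move 1 (0->2):
Peg 0: [5, 4]
Peg 1: [6, 2, 1]
Peg 2: [3]

After move 2 (1->2):
Peg 0: [5, 4]
Peg 1: [6, 2]
Peg 2: [3, 1]

After move 3 (2->1):
Peg 0: [5, 4]
Peg 1: [6, 2, 1]
Peg 2: [3]

Answer: Peg 0: [5, 4]
Peg 1: [6, 2, 1]
Peg 2: [3]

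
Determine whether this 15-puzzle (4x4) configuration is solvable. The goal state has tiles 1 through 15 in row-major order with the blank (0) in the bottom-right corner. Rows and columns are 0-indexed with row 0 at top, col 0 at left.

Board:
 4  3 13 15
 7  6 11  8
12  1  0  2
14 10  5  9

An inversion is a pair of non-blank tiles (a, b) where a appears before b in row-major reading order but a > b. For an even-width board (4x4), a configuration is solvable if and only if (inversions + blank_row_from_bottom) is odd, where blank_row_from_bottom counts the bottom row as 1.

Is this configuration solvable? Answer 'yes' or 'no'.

Inversions: 52
Blank is in row 2 (0-indexed from top), which is row 2 counting from the bottom (bottom = 1).
52 + 2 = 54, which is even, so the puzzle is not solvable.

Answer: no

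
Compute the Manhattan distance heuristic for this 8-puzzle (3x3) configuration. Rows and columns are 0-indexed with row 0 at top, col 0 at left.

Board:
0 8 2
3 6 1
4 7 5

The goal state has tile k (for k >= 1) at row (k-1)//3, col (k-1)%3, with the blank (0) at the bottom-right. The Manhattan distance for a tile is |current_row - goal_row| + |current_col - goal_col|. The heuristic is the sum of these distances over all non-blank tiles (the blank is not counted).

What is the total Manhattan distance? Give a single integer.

Tile 8: at (0,1), goal (2,1), distance |0-2|+|1-1| = 2
Tile 2: at (0,2), goal (0,1), distance |0-0|+|2-1| = 1
Tile 3: at (1,0), goal (0,2), distance |1-0|+|0-2| = 3
Tile 6: at (1,1), goal (1,2), distance |1-1|+|1-2| = 1
Tile 1: at (1,2), goal (0,0), distance |1-0|+|2-0| = 3
Tile 4: at (2,0), goal (1,0), distance |2-1|+|0-0| = 1
Tile 7: at (2,1), goal (2,0), distance |2-2|+|1-0| = 1
Tile 5: at (2,2), goal (1,1), distance |2-1|+|2-1| = 2
Sum: 2 + 1 + 3 + 1 + 3 + 1 + 1 + 2 = 14

Answer: 14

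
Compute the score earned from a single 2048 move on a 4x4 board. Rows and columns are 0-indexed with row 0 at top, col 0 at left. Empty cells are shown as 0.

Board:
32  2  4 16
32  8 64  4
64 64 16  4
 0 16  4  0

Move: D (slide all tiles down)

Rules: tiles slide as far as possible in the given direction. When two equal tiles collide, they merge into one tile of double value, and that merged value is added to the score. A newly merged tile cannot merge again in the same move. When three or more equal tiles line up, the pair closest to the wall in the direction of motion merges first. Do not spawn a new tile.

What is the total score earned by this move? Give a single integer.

Answer: 72

Derivation:
Slide down:
col 0: [32, 32, 64, 0] -> [0, 0, 64, 64]  score +64 (running 64)
col 1: [2, 8, 64, 16] -> [2, 8, 64, 16]  score +0 (running 64)
col 2: [4, 64, 16, 4] -> [4, 64, 16, 4]  score +0 (running 64)
col 3: [16, 4, 4, 0] -> [0, 0, 16, 8]  score +8 (running 72)
Board after move:
 0  2  4  0
 0  8 64  0
64 64 16 16
64 16  4  8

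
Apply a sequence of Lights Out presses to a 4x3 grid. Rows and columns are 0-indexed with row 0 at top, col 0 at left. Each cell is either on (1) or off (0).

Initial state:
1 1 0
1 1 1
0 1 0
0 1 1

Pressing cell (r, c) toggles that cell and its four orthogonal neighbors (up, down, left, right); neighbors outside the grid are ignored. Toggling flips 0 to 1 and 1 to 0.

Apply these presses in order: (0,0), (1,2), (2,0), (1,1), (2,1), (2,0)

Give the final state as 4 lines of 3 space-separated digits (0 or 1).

Answer: 0 1 1
1 0 1
1 1 0
0 0 1

Derivation:
After press 1 at (0,0):
0 0 0
0 1 1
0 1 0
0 1 1

After press 2 at (1,2):
0 0 1
0 0 0
0 1 1
0 1 1

After press 3 at (2,0):
0 0 1
1 0 0
1 0 1
1 1 1

After press 4 at (1,1):
0 1 1
0 1 1
1 1 1
1 1 1

After press 5 at (2,1):
0 1 1
0 0 1
0 0 0
1 0 1

After press 6 at (2,0):
0 1 1
1 0 1
1 1 0
0 0 1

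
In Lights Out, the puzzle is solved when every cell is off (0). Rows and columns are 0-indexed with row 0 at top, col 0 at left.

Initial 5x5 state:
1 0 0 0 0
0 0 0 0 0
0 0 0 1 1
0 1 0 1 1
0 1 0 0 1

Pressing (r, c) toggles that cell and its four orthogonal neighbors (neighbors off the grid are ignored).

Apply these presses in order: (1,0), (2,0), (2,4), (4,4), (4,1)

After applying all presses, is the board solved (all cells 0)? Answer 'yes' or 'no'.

After press 1 at (1,0):
0 0 0 0 0
1 1 0 0 0
1 0 0 1 1
0 1 0 1 1
0 1 0 0 1

After press 2 at (2,0):
0 0 0 0 0
0 1 0 0 0
0 1 0 1 1
1 1 0 1 1
0 1 0 0 1

After press 3 at (2,4):
0 0 0 0 0
0 1 0 0 1
0 1 0 0 0
1 1 0 1 0
0 1 0 0 1

After press 4 at (4,4):
0 0 0 0 0
0 1 0 0 1
0 1 0 0 0
1 1 0 1 1
0 1 0 1 0

After press 5 at (4,1):
0 0 0 0 0
0 1 0 0 1
0 1 0 0 0
1 0 0 1 1
1 0 1 1 0

Lights still on: 9

Answer: no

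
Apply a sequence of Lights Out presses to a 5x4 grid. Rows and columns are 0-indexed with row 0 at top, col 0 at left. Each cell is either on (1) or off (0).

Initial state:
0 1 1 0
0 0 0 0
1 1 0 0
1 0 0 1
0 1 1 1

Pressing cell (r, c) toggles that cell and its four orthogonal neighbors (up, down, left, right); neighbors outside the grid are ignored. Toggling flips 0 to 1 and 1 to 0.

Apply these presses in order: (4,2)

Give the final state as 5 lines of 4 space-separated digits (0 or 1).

Answer: 0 1 1 0
0 0 0 0
1 1 0 0
1 0 1 1
0 0 0 0

Derivation:
After press 1 at (4,2):
0 1 1 0
0 0 0 0
1 1 0 0
1 0 1 1
0 0 0 0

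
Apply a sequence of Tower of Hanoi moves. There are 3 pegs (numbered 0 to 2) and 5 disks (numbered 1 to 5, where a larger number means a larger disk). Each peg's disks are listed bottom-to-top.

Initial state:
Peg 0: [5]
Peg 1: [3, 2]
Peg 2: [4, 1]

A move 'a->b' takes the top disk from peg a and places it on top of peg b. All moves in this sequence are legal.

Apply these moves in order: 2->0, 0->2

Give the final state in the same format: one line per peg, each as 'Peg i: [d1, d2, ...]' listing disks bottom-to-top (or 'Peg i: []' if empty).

Answer: Peg 0: [5]
Peg 1: [3, 2]
Peg 2: [4, 1]

Derivation:
After move 1 (2->0):
Peg 0: [5, 1]
Peg 1: [3, 2]
Peg 2: [4]

After move 2 (0->2):
Peg 0: [5]
Peg 1: [3, 2]
Peg 2: [4, 1]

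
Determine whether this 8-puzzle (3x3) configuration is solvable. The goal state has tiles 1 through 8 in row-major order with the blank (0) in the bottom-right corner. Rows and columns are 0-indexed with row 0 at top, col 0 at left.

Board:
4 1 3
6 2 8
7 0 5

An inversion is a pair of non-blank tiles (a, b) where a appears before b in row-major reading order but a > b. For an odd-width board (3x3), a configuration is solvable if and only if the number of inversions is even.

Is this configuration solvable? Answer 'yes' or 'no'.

Answer: no

Derivation:
Inversions (pairs i<j in row-major order where tile[i] > tile[j] > 0): 9
9 is odd, so the puzzle is not solvable.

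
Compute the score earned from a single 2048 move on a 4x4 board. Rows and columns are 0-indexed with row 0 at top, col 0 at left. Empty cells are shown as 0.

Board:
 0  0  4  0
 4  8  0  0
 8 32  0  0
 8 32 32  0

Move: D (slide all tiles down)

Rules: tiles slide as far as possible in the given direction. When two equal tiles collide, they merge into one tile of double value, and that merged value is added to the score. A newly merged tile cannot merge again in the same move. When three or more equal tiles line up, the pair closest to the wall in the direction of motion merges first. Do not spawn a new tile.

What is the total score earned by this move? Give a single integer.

Answer: 80

Derivation:
Slide down:
col 0: [0, 4, 8, 8] -> [0, 0, 4, 16]  score +16 (running 16)
col 1: [0, 8, 32, 32] -> [0, 0, 8, 64]  score +64 (running 80)
col 2: [4, 0, 0, 32] -> [0, 0, 4, 32]  score +0 (running 80)
col 3: [0, 0, 0, 0] -> [0, 0, 0, 0]  score +0 (running 80)
Board after move:
 0  0  0  0
 0  0  0  0
 4  8  4  0
16 64 32  0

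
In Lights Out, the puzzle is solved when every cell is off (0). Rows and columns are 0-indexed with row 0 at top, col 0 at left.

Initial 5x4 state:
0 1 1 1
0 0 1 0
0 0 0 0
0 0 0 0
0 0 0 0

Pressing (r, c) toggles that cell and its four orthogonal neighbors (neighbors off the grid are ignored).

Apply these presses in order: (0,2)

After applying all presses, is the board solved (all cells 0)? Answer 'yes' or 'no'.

After press 1 at (0,2):
0 0 0 0
0 0 0 0
0 0 0 0
0 0 0 0
0 0 0 0

Lights still on: 0

Answer: yes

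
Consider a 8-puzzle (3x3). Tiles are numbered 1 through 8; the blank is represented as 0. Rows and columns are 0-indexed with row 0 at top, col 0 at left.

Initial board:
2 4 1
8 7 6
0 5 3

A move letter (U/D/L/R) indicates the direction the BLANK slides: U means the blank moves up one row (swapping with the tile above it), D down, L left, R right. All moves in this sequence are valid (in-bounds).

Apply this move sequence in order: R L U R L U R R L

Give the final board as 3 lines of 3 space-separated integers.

After move 1 (R):
2 4 1
8 7 6
5 0 3

After move 2 (L):
2 4 1
8 7 6
0 5 3

After move 3 (U):
2 4 1
0 7 6
8 5 3

After move 4 (R):
2 4 1
7 0 6
8 5 3

After move 5 (L):
2 4 1
0 7 6
8 5 3

After move 6 (U):
0 4 1
2 7 6
8 5 3

After move 7 (R):
4 0 1
2 7 6
8 5 3

After move 8 (R):
4 1 0
2 7 6
8 5 3

After move 9 (L):
4 0 1
2 7 6
8 5 3

Answer: 4 0 1
2 7 6
8 5 3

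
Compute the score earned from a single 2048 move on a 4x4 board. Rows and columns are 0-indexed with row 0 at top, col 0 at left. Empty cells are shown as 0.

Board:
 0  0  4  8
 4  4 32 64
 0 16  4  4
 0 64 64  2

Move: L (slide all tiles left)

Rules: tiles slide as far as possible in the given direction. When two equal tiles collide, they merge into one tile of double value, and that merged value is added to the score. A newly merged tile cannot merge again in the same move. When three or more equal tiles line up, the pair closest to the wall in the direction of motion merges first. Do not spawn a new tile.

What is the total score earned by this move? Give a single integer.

Answer: 144

Derivation:
Slide left:
row 0: [0, 0, 4, 8] -> [4, 8, 0, 0]  score +0 (running 0)
row 1: [4, 4, 32, 64] -> [8, 32, 64, 0]  score +8 (running 8)
row 2: [0, 16, 4, 4] -> [16, 8, 0, 0]  score +8 (running 16)
row 3: [0, 64, 64, 2] -> [128, 2, 0, 0]  score +128 (running 144)
Board after move:
  4   8   0   0
  8  32  64   0
 16   8   0   0
128   2   0   0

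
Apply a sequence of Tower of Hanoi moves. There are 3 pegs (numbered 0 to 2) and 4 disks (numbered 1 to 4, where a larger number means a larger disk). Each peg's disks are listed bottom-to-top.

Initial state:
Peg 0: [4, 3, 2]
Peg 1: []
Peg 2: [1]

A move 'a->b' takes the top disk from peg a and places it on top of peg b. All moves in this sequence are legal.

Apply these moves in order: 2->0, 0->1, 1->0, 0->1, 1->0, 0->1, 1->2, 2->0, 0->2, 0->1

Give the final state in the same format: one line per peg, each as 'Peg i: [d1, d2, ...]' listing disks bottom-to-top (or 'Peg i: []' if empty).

Answer: Peg 0: [4, 3]
Peg 1: [2]
Peg 2: [1]

Derivation:
After move 1 (2->0):
Peg 0: [4, 3, 2, 1]
Peg 1: []
Peg 2: []

After move 2 (0->1):
Peg 0: [4, 3, 2]
Peg 1: [1]
Peg 2: []

After move 3 (1->0):
Peg 0: [4, 3, 2, 1]
Peg 1: []
Peg 2: []

After move 4 (0->1):
Peg 0: [4, 3, 2]
Peg 1: [1]
Peg 2: []

After move 5 (1->0):
Peg 0: [4, 3, 2, 1]
Peg 1: []
Peg 2: []

After move 6 (0->1):
Peg 0: [4, 3, 2]
Peg 1: [1]
Peg 2: []

After move 7 (1->2):
Peg 0: [4, 3, 2]
Peg 1: []
Peg 2: [1]

After move 8 (2->0):
Peg 0: [4, 3, 2, 1]
Peg 1: []
Peg 2: []

After move 9 (0->2):
Peg 0: [4, 3, 2]
Peg 1: []
Peg 2: [1]

After move 10 (0->1):
Peg 0: [4, 3]
Peg 1: [2]
Peg 2: [1]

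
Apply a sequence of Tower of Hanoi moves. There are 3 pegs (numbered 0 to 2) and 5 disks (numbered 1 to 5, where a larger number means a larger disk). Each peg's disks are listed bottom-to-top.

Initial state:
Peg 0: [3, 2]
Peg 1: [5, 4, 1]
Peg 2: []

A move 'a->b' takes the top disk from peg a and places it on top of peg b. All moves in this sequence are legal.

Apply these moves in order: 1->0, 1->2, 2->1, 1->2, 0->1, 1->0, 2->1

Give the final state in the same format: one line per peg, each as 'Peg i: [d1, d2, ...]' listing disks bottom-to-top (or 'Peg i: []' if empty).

After move 1 (1->0):
Peg 0: [3, 2, 1]
Peg 1: [5, 4]
Peg 2: []

After move 2 (1->2):
Peg 0: [3, 2, 1]
Peg 1: [5]
Peg 2: [4]

After move 3 (2->1):
Peg 0: [3, 2, 1]
Peg 1: [5, 4]
Peg 2: []

After move 4 (1->2):
Peg 0: [3, 2, 1]
Peg 1: [5]
Peg 2: [4]

After move 5 (0->1):
Peg 0: [3, 2]
Peg 1: [5, 1]
Peg 2: [4]

After move 6 (1->0):
Peg 0: [3, 2, 1]
Peg 1: [5]
Peg 2: [4]

After move 7 (2->1):
Peg 0: [3, 2, 1]
Peg 1: [5, 4]
Peg 2: []

Answer: Peg 0: [3, 2, 1]
Peg 1: [5, 4]
Peg 2: []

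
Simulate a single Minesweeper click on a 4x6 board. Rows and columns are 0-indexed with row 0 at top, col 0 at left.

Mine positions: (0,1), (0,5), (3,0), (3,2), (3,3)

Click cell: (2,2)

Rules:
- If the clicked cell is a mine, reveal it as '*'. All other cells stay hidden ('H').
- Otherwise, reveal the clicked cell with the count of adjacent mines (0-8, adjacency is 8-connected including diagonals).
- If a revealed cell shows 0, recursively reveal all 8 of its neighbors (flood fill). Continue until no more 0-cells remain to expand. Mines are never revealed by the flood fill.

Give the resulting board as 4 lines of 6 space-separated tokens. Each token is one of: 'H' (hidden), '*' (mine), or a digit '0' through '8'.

H H H H H H
H H H H H H
H H 2 H H H
H H H H H H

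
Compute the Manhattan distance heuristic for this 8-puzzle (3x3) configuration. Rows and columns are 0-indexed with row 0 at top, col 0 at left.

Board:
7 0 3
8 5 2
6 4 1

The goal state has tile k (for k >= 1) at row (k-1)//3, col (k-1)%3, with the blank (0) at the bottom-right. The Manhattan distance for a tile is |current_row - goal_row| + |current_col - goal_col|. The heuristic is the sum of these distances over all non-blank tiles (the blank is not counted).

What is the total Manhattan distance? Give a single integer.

Answer: 15

Derivation:
Tile 7: (0,0)->(2,0) = 2
Tile 3: (0,2)->(0,2) = 0
Tile 8: (1,0)->(2,1) = 2
Tile 5: (1,1)->(1,1) = 0
Tile 2: (1,2)->(0,1) = 2
Tile 6: (2,0)->(1,2) = 3
Tile 4: (2,1)->(1,0) = 2
Tile 1: (2,2)->(0,0) = 4
Sum: 2 + 0 + 2 + 0 + 2 + 3 + 2 + 4 = 15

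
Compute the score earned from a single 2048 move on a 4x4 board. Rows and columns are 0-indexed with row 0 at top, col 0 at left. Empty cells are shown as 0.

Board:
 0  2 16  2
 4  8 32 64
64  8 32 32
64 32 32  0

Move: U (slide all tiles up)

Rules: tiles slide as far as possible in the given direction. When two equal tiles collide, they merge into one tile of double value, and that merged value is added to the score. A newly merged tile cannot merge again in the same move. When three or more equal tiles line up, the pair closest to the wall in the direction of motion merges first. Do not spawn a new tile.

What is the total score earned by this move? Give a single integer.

Slide up:
col 0: [0, 4, 64, 64] -> [4, 128, 0, 0]  score +128 (running 128)
col 1: [2, 8, 8, 32] -> [2, 16, 32, 0]  score +16 (running 144)
col 2: [16, 32, 32, 32] -> [16, 64, 32, 0]  score +64 (running 208)
col 3: [2, 64, 32, 0] -> [2, 64, 32, 0]  score +0 (running 208)
Board after move:
  4   2  16   2
128  16  64  64
  0  32  32  32
  0   0   0   0

Answer: 208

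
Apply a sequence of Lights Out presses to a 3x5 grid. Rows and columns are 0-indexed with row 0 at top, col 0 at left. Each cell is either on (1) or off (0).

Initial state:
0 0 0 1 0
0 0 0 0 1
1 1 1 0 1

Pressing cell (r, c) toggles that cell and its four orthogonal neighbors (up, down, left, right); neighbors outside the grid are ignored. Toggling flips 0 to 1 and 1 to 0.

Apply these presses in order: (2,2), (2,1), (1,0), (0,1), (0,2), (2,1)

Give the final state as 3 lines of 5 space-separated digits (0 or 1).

After press 1 at (2,2):
0 0 0 1 0
0 0 1 0 1
1 0 0 1 1

After press 2 at (2,1):
0 0 0 1 0
0 1 1 0 1
0 1 1 1 1

After press 3 at (1,0):
1 0 0 1 0
1 0 1 0 1
1 1 1 1 1

After press 4 at (0,1):
0 1 1 1 0
1 1 1 0 1
1 1 1 1 1

After press 5 at (0,2):
0 0 0 0 0
1 1 0 0 1
1 1 1 1 1

After press 6 at (2,1):
0 0 0 0 0
1 0 0 0 1
0 0 0 1 1

Answer: 0 0 0 0 0
1 0 0 0 1
0 0 0 1 1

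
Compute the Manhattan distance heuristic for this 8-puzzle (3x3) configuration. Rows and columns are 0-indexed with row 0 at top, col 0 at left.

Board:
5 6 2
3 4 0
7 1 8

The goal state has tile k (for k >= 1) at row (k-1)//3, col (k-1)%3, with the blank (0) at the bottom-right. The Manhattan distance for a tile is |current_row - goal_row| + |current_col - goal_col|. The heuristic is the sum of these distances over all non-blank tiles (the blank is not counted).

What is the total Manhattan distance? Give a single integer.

Answer: 13

Derivation:
Tile 5: at (0,0), goal (1,1), distance |0-1|+|0-1| = 2
Tile 6: at (0,1), goal (1,2), distance |0-1|+|1-2| = 2
Tile 2: at (0,2), goal (0,1), distance |0-0|+|2-1| = 1
Tile 3: at (1,0), goal (0,2), distance |1-0|+|0-2| = 3
Tile 4: at (1,1), goal (1,0), distance |1-1|+|1-0| = 1
Tile 7: at (2,0), goal (2,0), distance |2-2|+|0-0| = 0
Tile 1: at (2,1), goal (0,0), distance |2-0|+|1-0| = 3
Tile 8: at (2,2), goal (2,1), distance |2-2|+|2-1| = 1
Sum: 2 + 2 + 1 + 3 + 1 + 0 + 3 + 1 = 13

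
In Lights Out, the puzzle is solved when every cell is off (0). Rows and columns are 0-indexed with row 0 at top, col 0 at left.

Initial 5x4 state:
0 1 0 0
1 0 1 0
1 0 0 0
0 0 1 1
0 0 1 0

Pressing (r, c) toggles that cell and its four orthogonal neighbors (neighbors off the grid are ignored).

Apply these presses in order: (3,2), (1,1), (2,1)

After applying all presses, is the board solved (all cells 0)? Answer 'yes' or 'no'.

Answer: yes

Derivation:
After press 1 at (3,2):
0 1 0 0
1 0 1 0
1 0 1 0
0 1 0 0
0 0 0 0

After press 2 at (1,1):
0 0 0 0
0 1 0 0
1 1 1 0
0 1 0 0
0 0 0 0

After press 3 at (2,1):
0 0 0 0
0 0 0 0
0 0 0 0
0 0 0 0
0 0 0 0

Lights still on: 0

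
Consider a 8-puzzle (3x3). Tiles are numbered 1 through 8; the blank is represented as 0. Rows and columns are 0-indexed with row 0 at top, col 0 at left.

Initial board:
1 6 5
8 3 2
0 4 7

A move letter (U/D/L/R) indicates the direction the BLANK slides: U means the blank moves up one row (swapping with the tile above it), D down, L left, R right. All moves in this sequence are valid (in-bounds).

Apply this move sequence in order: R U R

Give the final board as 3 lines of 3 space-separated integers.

After move 1 (R):
1 6 5
8 3 2
4 0 7

After move 2 (U):
1 6 5
8 0 2
4 3 7

After move 3 (R):
1 6 5
8 2 0
4 3 7

Answer: 1 6 5
8 2 0
4 3 7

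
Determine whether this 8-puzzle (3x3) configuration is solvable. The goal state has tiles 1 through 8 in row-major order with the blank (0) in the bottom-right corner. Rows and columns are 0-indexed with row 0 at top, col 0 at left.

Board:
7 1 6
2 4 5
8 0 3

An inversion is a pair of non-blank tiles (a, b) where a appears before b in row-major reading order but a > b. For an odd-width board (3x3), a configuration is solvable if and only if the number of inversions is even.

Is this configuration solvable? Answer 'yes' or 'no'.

Inversions (pairs i<j in row-major order where tile[i] > tile[j] > 0): 13
13 is odd, so the puzzle is not solvable.

Answer: no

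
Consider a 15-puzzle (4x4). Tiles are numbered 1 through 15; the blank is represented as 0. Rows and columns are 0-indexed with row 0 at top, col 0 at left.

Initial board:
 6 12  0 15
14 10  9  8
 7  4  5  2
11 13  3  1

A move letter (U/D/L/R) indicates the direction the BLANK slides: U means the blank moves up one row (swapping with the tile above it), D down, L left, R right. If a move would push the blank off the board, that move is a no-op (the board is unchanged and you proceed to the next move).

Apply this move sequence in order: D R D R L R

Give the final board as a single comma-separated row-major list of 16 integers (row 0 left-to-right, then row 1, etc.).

After move 1 (D):
 6 12  9 15
14 10  0  8
 7  4  5  2
11 13  3  1

After move 2 (R):
 6 12  9 15
14 10  8  0
 7  4  5  2
11 13  3  1

After move 3 (D):
 6 12  9 15
14 10  8  2
 7  4  5  0
11 13  3  1

After move 4 (R):
 6 12  9 15
14 10  8  2
 7  4  5  0
11 13  3  1

After move 5 (L):
 6 12  9 15
14 10  8  2
 7  4  0  5
11 13  3  1

After move 6 (R):
 6 12  9 15
14 10  8  2
 7  4  5  0
11 13  3  1

Answer: 6, 12, 9, 15, 14, 10, 8, 2, 7, 4, 5, 0, 11, 13, 3, 1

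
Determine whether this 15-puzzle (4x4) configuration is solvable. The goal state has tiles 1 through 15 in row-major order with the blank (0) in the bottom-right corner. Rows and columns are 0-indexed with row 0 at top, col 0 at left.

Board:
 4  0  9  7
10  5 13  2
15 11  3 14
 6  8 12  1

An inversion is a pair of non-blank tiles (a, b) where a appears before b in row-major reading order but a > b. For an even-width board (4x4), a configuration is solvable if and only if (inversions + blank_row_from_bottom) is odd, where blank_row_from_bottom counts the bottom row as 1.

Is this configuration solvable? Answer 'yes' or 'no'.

Inversions: 51
Blank is in row 0 (0-indexed from top), which is row 4 counting from the bottom (bottom = 1).
51 + 4 = 55, which is odd, so the puzzle is solvable.

Answer: yes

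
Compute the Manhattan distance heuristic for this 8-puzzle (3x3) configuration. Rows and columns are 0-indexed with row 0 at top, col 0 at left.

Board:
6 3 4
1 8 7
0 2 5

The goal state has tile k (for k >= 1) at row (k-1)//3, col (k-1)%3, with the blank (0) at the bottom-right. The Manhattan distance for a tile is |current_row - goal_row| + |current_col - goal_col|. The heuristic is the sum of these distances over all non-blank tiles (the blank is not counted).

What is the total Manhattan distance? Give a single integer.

Answer: 16

Derivation:
Tile 6: (0,0)->(1,2) = 3
Tile 3: (0,1)->(0,2) = 1
Tile 4: (0,2)->(1,0) = 3
Tile 1: (1,0)->(0,0) = 1
Tile 8: (1,1)->(2,1) = 1
Tile 7: (1,2)->(2,0) = 3
Tile 2: (2,1)->(0,1) = 2
Tile 5: (2,2)->(1,1) = 2
Sum: 3 + 1 + 3 + 1 + 1 + 3 + 2 + 2 = 16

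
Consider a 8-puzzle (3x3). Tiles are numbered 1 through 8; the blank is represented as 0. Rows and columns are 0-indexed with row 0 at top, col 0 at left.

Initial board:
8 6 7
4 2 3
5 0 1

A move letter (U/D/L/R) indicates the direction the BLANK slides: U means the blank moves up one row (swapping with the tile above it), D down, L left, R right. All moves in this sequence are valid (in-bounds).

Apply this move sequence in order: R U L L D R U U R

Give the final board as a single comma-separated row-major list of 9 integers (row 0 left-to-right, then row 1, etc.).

After move 1 (R):
8 6 7
4 2 3
5 1 0

After move 2 (U):
8 6 7
4 2 0
5 1 3

After move 3 (L):
8 6 7
4 0 2
5 1 3

After move 4 (L):
8 6 7
0 4 2
5 1 3

After move 5 (D):
8 6 7
5 4 2
0 1 3

After move 6 (R):
8 6 7
5 4 2
1 0 3

After move 7 (U):
8 6 7
5 0 2
1 4 3

After move 8 (U):
8 0 7
5 6 2
1 4 3

After move 9 (R):
8 7 0
5 6 2
1 4 3

Answer: 8, 7, 0, 5, 6, 2, 1, 4, 3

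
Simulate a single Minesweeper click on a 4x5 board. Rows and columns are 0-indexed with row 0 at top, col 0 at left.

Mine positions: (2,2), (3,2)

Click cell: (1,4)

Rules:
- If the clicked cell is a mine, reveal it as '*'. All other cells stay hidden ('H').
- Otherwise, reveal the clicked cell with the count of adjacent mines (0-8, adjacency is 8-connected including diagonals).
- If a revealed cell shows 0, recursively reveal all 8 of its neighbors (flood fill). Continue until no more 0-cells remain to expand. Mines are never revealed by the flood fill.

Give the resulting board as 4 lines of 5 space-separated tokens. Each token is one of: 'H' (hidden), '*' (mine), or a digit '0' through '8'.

0 0 0 0 0
0 1 1 1 0
0 2 H 2 0
0 2 H 2 0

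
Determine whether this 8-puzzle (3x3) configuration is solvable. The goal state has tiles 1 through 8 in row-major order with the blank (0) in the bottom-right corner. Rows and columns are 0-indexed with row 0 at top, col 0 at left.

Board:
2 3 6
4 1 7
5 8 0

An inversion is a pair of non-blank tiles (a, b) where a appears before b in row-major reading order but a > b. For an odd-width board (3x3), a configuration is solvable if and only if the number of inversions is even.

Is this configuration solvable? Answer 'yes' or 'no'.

Answer: no

Derivation:
Inversions (pairs i<j in row-major order where tile[i] > tile[j] > 0): 7
7 is odd, so the puzzle is not solvable.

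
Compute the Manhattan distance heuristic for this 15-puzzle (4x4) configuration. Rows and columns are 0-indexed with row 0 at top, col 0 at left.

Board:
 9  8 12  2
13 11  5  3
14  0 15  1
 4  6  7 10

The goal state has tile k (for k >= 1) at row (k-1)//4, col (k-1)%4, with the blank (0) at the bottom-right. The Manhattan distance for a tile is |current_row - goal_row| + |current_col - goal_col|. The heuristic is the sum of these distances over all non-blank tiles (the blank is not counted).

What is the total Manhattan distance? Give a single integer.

Answer: 39

Derivation:
Tile 9: at (0,0), goal (2,0), distance |0-2|+|0-0| = 2
Tile 8: at (0,1), goal (1,3), distance |0-1|+|1-3| = 3
Tile 12: at (0,2), goal (2,3), distance |0-2|+|2-3| = 3
Tile 2: at (0,3), goal (0,1), distance |0-0|+|3-1| = 2
Tile 13: at (1,0), goal (3,0), distance |1-3|+|0-0| = 2
Tile 11: at (1,1), goal (2,2), distance |1-2|+|1-2| = 2
Tile 5: at (1,2), goal (1,0), distance |1-1|+|2-0| = 2
Tile 3: at (1,3), goal (0,2), distance |1-0|+|3-2| = 2
Tile 14: at (2,0), goal (3,1), distance |2-3|+|0-1| = 2
Tile 15: at (2,2), goal (3,2), distance |2-3|+|2-2| = 1
Tile 1: at (2,3), goal (0,0), distance |2-0|+|3-0| = 5
Tile 4: at (3,0), goal (0,3), distance |3-0|+|0-3| = 6
Tile 6: at (3,1), goal (1,1), distance |3-1|+|1-1| = 2
Tile 7: at (3,2), goal (1,2), distance |3-1|+|2-2| = 2
Tile 10: at (3,3), goal (2,1), distance |3-2|+|3-1| = 3
Sum: 2 + 3 + 3 + 2 + 2 + 2 + 2 + 2 + 2 + 1 + 5 + 6 + 2 + 2 + 3 = 39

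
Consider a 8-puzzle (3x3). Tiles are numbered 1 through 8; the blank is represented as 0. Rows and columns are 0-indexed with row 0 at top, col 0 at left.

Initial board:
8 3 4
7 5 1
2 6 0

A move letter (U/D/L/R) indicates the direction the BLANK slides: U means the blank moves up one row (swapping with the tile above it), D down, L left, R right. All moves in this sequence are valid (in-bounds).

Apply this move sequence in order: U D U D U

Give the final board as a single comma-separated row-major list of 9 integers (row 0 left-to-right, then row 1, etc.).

Answer: 8, 3, 4, 7, 5, 0, 2, 6, 1

Derivation:
After move 1 (U):
8 3 4
7 5 0
2 6 1

After move 2 (D):
8 3 4
7 5 1
2 6 0

After move 3 (U):
8 3 4
7 5 0
2 6 1

After move 4 (D):
8 3 4
7 5 1
2 6 0

After move 5 (U):
8 3 4
7 5 0
2 6 1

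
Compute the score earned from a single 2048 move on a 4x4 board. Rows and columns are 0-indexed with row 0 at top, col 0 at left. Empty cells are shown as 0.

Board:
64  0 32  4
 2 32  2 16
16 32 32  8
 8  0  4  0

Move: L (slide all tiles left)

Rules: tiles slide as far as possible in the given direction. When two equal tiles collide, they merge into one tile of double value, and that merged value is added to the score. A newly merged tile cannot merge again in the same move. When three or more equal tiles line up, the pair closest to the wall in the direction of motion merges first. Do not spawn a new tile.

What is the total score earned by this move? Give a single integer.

Slide left:
row 0: [64, 0, 32, 4] -> [64, 32, 4, 0]  score +0 (running 0)
row 1: [2, 32, 2, 16] -> [2, 32, 2, 16]  score +0 (running 0)
row 2: [16, 32, 32, 8] -> [16, 64, 8, 0]  score +64 (running 64)
row 3: [8, 0, 4, 0] -> [8, 4, 0, 0]  score +0 (running 64)
Board after move:
64 32  4  0
 2 32  2 16
16 64  8  0
 8  4  0  0

Answer: 64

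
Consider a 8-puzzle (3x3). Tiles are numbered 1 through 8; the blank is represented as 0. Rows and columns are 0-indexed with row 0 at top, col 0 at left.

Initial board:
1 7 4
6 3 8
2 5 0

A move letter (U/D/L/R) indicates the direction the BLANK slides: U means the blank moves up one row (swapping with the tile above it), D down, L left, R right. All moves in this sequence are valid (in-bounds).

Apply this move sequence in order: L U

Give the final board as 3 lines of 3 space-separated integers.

After move 1 (L):
1 7 4
6 3 8
2 0 5

After move 2 (U):
1 7 4
6 0 8
2 3 5

Answer: 1 7 4
6 0 8
2 3 5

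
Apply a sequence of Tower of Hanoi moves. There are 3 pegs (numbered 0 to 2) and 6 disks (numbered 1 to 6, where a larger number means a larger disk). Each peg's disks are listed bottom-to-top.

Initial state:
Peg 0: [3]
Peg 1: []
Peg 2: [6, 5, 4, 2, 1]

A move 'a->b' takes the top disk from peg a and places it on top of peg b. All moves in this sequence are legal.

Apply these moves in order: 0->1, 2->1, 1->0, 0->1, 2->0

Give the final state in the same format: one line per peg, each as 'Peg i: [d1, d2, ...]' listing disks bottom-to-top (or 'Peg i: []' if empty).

Answer: Peg 0: [2]
Peg 1: [3, 1]
Peg 2: [6, 5, 4]

Derivation:
After move 1 (0->1):
Peg 0: []
Peg 1: [3]
Peg 2: [6, 5, 4, 2, 1]

After move 2 (2->1):
Peg 0: []
Peg 1: [3, 1]
Peg 2: [6, 5, 4, 2]

After move 3 (1->0):
Peg 0: [1]
Peg 1: [3]
Peg 2: [6, 5, 4, 2]

After move 4 (0->1):
Peg 0: []
Peg 1: [3, 1]
Peg 2: [6, 5, 4, 2]

After move 5 (2->0):
Peg 0: [2]
Peg 1: [3, 1]
Peg 2: [6, 5, 4]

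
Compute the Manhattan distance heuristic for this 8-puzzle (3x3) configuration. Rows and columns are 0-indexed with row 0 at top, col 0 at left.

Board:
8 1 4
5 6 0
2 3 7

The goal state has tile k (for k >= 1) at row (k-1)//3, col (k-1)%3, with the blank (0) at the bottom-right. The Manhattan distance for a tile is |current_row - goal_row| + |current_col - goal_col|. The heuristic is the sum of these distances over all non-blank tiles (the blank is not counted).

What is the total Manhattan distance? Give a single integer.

Answer: 17

Derivation:
Tile 8: at (0,0), goal (2,1), distance |0-2|+|0-1| = 3
Tile 1: at (0,1), goal (0,0), distance |0-0|+|1-0| = 1
Tile 4: at (0,2), goal (1,0), distance |0-1|+|2-0| = 3
Tile 5: at (1,0), goal (1,1), distance |1-1|+|0-1| = 1
Tile 6: at (1,1), goal (1,2), distance |1-1|+|1-2| = 1
Tile 2: at (2,0), goal (0,1), distance |2-0|+|0-1| = 3
Tile 3: at (2,1), goal (0,2), distance |2-0|+|1-2| = 3
Tile 7: at (2,2), goal (2,0), distance |2-2|+|2-0| = 2
Sum: 3 + 1 + 3 + 1 + 1 + 3 + 3 + 2 = 17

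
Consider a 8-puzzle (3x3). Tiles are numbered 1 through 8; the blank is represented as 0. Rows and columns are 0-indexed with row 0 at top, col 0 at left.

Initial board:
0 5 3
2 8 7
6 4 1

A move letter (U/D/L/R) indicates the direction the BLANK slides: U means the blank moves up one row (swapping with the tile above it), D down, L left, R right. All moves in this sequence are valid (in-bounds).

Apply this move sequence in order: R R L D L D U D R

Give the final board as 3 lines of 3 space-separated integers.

After move 1 (R):
5 0 3
2 8 7
6 4 1

After move 2 (R):
5 3 0
2 8 7
6 4 1

After move 3 (L):
5 0 3
2 8 7
6 4 1

After move 4 (D):
5 8 3
2 0 7
6 4 1

After move 5 (L):
5 8 3
0 2 7
6 4 1

After move 6 (D):
5 8 3
6 2 7
0 4 1

After move 7 (U):
5 8 3
0 2 7
6 4 1

After move 8 (D):
5 8 3
6 2 7
0 4 1

After move 9 (R):
5 8 3
6 2 7
4 0 1

Answer: 5 8 3
6 2 7
4 0 1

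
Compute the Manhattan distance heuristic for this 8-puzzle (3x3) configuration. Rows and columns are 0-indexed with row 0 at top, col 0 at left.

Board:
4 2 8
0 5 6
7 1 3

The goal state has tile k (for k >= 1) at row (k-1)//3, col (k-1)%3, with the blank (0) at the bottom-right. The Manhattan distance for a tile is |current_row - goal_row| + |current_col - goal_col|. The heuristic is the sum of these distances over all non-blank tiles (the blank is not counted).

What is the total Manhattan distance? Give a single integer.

Answer: 9

Derivation:
Tile 4: at (0,0), goal (1,0), distance |0-1|+|0-0| = 1
Tile 2: at (0,1), goal (0,1), distance |0-0|+|1-1| = 0
Tile 8: at (0,2), goal (2,1), distance |0-2|+|2-1| = 3
Tile 5: at (1,1), goal (1,1), distance |1-1|+|1-1| = 0
Tile 6: at (1,2), goal (1,2), distance |1-1|+|2-2| = 0
Tile 7: at (2,0), goal (2,0), distance |2-2|+|0-0| = 0
Tile 1: at (2,1), goal (0,0), distance |2-0|+|1-0| = 3
Tile 3: at (2,2), goal (0,2), distance |2-0|+|2-2| = 2
Sum: 1 + 0 + 3 + 0 + 0 + 0 + 3 + 2 = 9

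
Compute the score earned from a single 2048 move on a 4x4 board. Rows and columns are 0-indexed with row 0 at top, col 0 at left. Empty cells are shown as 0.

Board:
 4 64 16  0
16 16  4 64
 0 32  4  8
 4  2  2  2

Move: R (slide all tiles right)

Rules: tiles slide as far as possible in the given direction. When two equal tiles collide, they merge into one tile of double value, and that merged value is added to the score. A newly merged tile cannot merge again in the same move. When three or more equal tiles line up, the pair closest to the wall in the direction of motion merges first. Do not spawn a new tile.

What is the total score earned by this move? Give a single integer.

Answer: 36

Derivation:
Slide right:
row 0: [4, 64, 16, 0] -> [0, 4, 64, 16]  score +0 (running 0)
row 1: [16, 16, 4, 64] -> [0, 32, 4, 64]  score +32 (running 32)
row 2: [0, 32, 4, 8] -> [0, 32, 4, 8]  score +0 (running 32)
row 3: [4, 2, 2, 2] -> [0, 4, 2, 4]  score +4 (running 36)
Board after move:
 0  4 64 16
 0 32  4 64
 0 32  4  8
 0  4  2  4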